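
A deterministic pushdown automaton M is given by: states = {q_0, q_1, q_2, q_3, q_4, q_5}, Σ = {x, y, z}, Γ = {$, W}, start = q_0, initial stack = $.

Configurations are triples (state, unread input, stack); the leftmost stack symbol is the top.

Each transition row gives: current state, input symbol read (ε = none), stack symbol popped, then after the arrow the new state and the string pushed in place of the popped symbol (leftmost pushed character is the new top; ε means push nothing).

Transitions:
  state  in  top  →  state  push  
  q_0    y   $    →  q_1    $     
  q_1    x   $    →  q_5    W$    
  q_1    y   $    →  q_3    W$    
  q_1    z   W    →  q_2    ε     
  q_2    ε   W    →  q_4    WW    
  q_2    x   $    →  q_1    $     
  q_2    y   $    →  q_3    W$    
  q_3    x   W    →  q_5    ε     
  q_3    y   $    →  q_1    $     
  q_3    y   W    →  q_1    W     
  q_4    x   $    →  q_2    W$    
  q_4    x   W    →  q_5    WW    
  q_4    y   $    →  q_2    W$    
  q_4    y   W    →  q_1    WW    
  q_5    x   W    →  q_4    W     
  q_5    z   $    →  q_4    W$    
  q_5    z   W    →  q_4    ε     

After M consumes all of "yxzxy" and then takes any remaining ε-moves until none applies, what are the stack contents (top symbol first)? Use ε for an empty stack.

(q_0, yxzxy, $) ⊢ (q_1, xzxy, $) ⊢ (q_5, zxy, W$) ⊢ (q_4, xy, $) ⊢ (q_2, y, W$) ⊢ (q_4, y, WW$) ⊢ (q_1, ε, WWW$)
All input consumed in state q_1 with stack WWW$.

WWW$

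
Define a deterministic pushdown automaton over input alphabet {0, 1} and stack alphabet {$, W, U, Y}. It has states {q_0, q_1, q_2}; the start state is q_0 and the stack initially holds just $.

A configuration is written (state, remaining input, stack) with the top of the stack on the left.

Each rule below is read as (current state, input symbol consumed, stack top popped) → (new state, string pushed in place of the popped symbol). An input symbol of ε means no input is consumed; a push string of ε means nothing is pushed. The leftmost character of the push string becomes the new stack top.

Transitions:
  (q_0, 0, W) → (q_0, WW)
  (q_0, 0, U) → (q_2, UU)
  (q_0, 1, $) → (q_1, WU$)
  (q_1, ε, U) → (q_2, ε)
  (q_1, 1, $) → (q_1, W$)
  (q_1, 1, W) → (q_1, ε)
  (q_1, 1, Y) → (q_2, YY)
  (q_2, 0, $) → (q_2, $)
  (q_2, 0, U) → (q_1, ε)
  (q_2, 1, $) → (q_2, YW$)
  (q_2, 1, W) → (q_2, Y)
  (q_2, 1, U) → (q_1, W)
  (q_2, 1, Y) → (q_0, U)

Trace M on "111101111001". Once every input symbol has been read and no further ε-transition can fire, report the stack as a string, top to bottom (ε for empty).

(q_0, 111101111001, $) ⊢ (q_1, 11101111001, WU$) ⊢ (q_1, 1101111001, U$) ⊢ (q_2, 1101111001, $) ⊢ (q_2, 101111001, YW$) ⊢ (q_0, 01111001, UW$) ⊢ (q_2, 1111001, UUW$) ⊢ (q_1, 111001, WUW$) ⊢ (q_1, 11001, UW$) ⊢ (q_2, 11001, W$) ⊢ (q_2, 1001, Y$) ⊢ (q_0, 001, U$) ⊢ (q_2, 01, UU$) ⊢ (q_1, 1, U$) ⊢ (q_2, 1, $) ⊢ (q_2, ε, YW$)
All input consumed in state q_2 with stack YW$.

YW$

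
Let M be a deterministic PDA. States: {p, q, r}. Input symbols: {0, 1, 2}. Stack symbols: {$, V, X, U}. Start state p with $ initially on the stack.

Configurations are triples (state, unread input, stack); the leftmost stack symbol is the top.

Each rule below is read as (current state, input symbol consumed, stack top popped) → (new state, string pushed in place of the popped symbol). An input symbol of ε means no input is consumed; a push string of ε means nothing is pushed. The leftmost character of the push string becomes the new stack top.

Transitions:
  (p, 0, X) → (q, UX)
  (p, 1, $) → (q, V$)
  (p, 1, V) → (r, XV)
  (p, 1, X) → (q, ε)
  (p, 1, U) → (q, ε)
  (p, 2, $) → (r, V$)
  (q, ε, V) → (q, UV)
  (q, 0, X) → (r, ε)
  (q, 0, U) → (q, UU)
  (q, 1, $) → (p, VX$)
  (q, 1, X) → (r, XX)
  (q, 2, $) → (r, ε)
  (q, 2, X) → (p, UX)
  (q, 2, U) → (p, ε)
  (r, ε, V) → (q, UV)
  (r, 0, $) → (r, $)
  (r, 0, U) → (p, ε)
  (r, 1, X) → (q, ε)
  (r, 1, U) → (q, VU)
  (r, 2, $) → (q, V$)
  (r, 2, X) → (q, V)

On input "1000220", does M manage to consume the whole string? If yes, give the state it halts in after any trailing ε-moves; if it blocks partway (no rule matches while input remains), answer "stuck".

(p, 1000220, $)
  read 1, top $: go to q, push V$ → (q, 000220, V$)
  ε-move, top V: go to q, push UV → (q, 000220, UV$)
  read 0, top U: go to q, push UU → (q, 00220, UUV$)
  read 0, top U: go to q, push UU → (q, 0220, UUUV$)
  read 0, top U: go to q, push UU → (q, 220, UUUUV$)
  read 2, top U: go to p, push ε → (p, 20, UUUV$)
No transition for (p, 2, top U); M blocks with input 20 remaining.

stuck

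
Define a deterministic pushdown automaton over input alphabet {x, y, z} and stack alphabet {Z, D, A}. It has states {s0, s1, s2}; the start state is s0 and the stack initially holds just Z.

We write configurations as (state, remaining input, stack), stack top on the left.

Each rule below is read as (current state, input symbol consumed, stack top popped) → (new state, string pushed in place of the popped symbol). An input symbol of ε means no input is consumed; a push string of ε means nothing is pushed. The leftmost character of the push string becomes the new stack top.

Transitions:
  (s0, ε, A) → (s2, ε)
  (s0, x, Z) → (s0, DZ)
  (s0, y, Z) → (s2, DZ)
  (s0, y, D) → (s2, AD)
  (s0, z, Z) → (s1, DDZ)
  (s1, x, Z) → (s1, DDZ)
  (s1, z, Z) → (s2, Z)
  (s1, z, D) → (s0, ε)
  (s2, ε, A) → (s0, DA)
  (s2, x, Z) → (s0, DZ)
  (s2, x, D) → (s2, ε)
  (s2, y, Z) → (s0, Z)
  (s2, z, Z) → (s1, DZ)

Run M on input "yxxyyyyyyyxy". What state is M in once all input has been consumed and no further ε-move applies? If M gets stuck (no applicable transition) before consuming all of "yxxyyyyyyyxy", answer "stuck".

(s0, yxxyyyyyyyxy, Z)
  read y, top Z: go to s2, push DZ → (s2, xxyyyyyyyxy, DZ)
  read x, top D: go to s2, push ε → (s2, xyyyyyyyxy, Z)
  read x, top Z: go to s0, push DZ → (s0, yyyyyyyxy, DZ)
  read y, top D: go to s2, push AD → (s2, yyyyyyxy, ADZ)
  ε-move, top A: go to s0, push DA → (s0, yyyyyyxy, DADZ)
  read y, top D: go to s2, push AD → (s2, yyyyyxy, ADADZ)
  ε-move, top A: go to s0, push DA → (s0, yyyyyxy, DADADZ)
  read y, top D: go to s2, push AD → (s2, yyyyxy, ADADADZ)
  ε-move, top A: go to s0, push DA → (s0, yyyyxy, DADADADZ)
  read y, top D: go to s2, push AD → (s2, yyyxy, ADADADADZ)
  ε-move, top A: go to s0, push DA → (s0, yyyxy, DADADADADZ)
  read y, top D: go to s2, push AD → (s2, yyxy, ADADADADADZ)
  ε-move, top A: go to s0, push DA → (s0, yyxy, DADADADADADZ)
  read y, top D: go to s2, push AD → (s2, yxy, ADADADADADADZ)
  ε-move, top A: go to s0, push DA → (s0, yxy, DADADADADADADZ)
  read y, top D: go to s2, push AD → (s2, xy, ADADADADADADADZ)
  ε-move, top A: go to s0, push DA → (s0, xy, DADADADADADADADZ)
No transition for (s0, x, top D); M blocks with input xy remaining.

stuck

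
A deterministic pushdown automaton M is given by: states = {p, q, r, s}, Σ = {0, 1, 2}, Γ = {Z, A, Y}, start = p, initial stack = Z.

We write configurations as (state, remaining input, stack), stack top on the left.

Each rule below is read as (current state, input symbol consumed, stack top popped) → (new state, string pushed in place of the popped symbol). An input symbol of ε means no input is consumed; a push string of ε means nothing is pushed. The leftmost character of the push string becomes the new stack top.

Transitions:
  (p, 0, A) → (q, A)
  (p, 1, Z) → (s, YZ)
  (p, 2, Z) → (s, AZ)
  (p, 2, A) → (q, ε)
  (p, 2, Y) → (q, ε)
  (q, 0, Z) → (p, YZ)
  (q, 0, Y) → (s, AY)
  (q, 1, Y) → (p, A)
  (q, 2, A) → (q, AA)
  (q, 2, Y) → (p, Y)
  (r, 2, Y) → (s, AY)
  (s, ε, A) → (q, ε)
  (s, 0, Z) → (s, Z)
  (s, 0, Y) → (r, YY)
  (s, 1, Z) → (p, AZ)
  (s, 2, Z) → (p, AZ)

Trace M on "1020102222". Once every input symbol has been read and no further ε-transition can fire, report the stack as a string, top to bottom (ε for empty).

(p, 1020102222, Z)
  read 1, top Z: go to s, push YZ → (s, 020102222, YZ)
  read 0, top Y: go to r, push YY → (r, 20102222, YYZ)
  read 2, top Y: go to s, push AY → (s, 0102222, AYYZ)
  ε-move, top A: go to q, push ε → (q, 0102222, YYZ)
  read 0, top Y: go to s, push AY → (s, 102222, AYYZ)
  ε-move, top A: go to q, push ε → (q, 102222, YYZ)
  read 1, top Y: go to p, push A → (p, 02222, AYZ)
  read 0, top A: go to q, push A → (q, 2222, AYZ)
  read 2, top A: go to q, push AA → (q, 222, AAYZ)
  read 2, top A: go to q, push AA → (q, 22, AAAYZ)
  read 2, top A: go to q, push AA → (q, 2, AAAAYZ)
  read 2, top A: go to q, push AA → (q, ε, AAAAAYZ)
All input consumed in state q with stack AAAAAYZ.

AAAAAYZ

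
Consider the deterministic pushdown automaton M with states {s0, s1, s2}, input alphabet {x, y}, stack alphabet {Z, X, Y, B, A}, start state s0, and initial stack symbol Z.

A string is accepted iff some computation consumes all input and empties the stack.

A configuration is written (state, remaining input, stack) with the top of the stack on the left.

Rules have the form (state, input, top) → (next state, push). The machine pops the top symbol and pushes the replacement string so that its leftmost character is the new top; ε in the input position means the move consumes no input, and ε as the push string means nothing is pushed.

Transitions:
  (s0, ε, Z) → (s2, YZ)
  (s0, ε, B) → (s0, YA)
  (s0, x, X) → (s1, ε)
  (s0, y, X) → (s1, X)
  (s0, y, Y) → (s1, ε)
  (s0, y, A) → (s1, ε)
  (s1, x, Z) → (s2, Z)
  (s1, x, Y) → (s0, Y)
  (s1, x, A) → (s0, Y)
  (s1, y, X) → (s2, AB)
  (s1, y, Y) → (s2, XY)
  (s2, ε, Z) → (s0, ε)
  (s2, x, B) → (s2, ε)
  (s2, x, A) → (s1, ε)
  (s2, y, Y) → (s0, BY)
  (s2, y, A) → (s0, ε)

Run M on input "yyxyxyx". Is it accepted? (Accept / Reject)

Accept

(s0, yyxyxyx, Z)
  ε-move, top Z: go to s2, push YZ → (s2, yyxyxyx, YZ)
  read y, top Y: go to s0, push BY → (s0, yxyxyx, BYZ)
  ε-move, top B: go to s0, push YA → (s0, yxyxyx, YAYZ)
  read y, top Y: go to s1, push ε → (s1, xyxyx, AYZ)
  read x, top A: go to s0, push Y → (s0, yxyx, YYZ)
  read y, top Y: go to s1, push ε → (s1, xyx, YZ)
  read x, top Y: go to s0, push Y → (s0, yx, YZ)
  read y, top Y: go to s1, push ε → (s1, x, Z)
  read x, top Z: go to s2, push Z → (s2, ε, Z)
  ε-move, top Z: go to s0, push ε → (s0, ε, ε)
All input consumed and the stack is empty.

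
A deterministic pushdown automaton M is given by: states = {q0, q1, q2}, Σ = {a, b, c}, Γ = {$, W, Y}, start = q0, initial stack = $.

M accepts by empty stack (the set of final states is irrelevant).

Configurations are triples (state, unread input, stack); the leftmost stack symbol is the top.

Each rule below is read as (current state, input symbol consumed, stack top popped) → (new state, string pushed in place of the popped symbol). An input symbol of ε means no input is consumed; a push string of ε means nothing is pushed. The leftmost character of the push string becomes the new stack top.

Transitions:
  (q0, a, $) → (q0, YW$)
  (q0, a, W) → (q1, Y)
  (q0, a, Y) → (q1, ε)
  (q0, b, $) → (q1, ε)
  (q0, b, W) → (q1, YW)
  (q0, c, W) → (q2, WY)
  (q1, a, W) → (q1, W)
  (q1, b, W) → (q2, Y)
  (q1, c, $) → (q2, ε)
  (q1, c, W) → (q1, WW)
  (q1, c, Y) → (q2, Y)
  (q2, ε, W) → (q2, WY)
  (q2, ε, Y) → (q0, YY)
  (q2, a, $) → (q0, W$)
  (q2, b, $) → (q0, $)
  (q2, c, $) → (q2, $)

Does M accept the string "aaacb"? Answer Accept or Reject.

(q0, aaacb, $) ⊢ (q0, aacb, YW$) ⊢ (q1, acb, W$) ⊢ (q1, cb, W$) ⊢ (q1, b, WW$) ⊢ (q2, ε, YW$) ⊢ (q0, ε, YYW$)
All input consumed; stack is YYW$, not empty, and no further ε-move applies.

Reject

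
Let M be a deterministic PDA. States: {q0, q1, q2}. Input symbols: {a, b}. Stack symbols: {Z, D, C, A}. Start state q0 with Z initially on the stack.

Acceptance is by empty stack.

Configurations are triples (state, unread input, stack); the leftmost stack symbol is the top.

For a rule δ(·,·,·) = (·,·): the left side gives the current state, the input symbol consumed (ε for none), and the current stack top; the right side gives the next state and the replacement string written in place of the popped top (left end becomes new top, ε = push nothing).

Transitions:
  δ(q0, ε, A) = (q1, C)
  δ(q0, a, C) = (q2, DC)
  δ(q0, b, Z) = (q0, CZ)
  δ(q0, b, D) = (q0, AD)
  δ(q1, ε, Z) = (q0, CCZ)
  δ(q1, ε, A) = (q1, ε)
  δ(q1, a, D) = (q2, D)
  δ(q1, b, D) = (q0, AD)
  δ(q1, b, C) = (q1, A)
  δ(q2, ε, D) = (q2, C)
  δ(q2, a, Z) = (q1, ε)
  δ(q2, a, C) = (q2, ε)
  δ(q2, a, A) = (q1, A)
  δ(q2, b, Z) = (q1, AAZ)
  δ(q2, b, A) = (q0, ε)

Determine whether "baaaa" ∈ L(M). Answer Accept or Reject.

(q0, baaaa, Z)
  read b, top Z: go to q0, push CZ → (q0, aaaa, CZ)
  read a, top C: go to q2, push DC → (q2, aaa, DCZ)
  ε-move, top D: go to q2, push C → (q2, aaa, CCZ)
  read a, top C: go to q2, push ε → (q2, aa, CZ)
  read a, top C: go to q2, push ε → (q2, a, Z)
  read a, top Z: go to q1, push ε → (q1, ε, ε)
All input consumed and the stack is empty.

Accept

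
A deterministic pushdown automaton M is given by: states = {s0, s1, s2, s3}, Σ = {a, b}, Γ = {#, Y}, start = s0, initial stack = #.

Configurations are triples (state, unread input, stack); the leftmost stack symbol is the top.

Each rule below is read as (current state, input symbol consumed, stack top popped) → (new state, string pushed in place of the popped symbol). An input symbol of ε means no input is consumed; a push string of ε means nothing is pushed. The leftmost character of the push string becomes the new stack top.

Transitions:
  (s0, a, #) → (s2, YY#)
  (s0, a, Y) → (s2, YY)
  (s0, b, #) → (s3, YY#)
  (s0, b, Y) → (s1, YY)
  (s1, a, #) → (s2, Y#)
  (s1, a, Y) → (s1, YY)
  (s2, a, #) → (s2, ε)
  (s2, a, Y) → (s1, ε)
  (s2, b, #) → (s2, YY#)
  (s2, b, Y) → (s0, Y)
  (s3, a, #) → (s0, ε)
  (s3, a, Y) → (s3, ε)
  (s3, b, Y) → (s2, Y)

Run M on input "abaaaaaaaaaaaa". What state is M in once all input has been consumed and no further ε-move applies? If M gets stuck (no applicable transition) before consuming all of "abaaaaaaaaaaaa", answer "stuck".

(s0, abaaaaaaaaaaaa, #)
  read a, top #: go to s2, push YY# → (s2, baaaaaaaaaaaa, YY#)
  read b, top Y: go to s0, push Y → (s0, aaaaaaaaaaaa, YY#)
  read a, top Y: go to s2, push YY → (s2, aaaaaaaaaaa, YYY#)
  read a, top Y: go to s1, push ε → (s1, aaaaaaaaaa, YY#)
  read a, top Y: go to s1, push YY → (s1, aaaaaaaaa, YYY#)
  read a, top Y: go to s1, push YY → (s1, aaaaaaaa, YYYY#)
  read a, top Y: go to s1, push YY → (s1, aaaaaaa, YYYYY#)
  read a, top Y: go to s1, push YY → (s1, aaaaaa, YYYYYY#)
  read a, top Y: go to s1, push YY → (s1, aaaaa, YYYYYYY#)
  read a, top Y: go to s1, push YY → (s1, aaaa, YYYYYYYY#)
  read a, top Y: go to s1, push YY → (s1, aaa, YYYYYYYYY#)
  read a, top Y: go to s1, push YY → (s1, aa, YYYYYYYYYY#)
  read a, top Y: go to s1, push YY → (s1, a, YYYYYYYYYYY#)
  read a, top Y: go to s1, push YY → (s1, ε, YYYYYYYYYYYY#)
All input consumed; M is in state s1.

s1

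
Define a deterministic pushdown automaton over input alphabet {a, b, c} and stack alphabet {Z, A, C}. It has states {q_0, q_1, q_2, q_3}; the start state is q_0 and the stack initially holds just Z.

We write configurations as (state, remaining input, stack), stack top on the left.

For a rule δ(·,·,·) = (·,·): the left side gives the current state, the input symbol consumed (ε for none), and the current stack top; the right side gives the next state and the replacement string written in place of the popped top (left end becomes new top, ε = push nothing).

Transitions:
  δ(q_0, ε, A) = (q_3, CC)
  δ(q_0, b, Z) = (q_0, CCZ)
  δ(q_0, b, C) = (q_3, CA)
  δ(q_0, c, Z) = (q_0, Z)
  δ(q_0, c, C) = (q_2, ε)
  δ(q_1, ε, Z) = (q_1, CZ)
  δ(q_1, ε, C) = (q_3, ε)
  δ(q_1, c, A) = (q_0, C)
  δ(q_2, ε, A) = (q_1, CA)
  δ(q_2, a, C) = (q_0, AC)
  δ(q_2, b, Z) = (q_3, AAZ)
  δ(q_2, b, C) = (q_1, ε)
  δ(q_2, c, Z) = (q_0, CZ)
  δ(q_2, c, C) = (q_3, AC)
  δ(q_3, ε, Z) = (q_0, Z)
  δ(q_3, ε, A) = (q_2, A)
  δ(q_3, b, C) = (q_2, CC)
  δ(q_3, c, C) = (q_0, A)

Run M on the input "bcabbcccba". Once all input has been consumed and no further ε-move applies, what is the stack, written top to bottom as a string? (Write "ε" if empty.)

(q_0, bcabbcccba, Z) ⊢ (q_0, cabbcccba, CCZ) ⊢ (q_2, abbcccba, CZ) ⊢ (q_0, bbcccba, ACZ) ⊢ (q_3, bbcccba, CCCZ) ⊢ (q_2, bcccba, CCCCZ) ⊢ (q_1, cccba, CCCZ) ⊢ (q_3, cccba, CCZ) ⊢ (q_0, ccba, ACZ) ⊢ (q_3, ccba, CCCZ) ⊢ (q_0, cba, ACCZ) ⊢ (q_3, cba, CCCCZ) ⊢ (q_0, ba, ACCCZ) ⊢ (q_3, ba, CCCCCZ) ⊢ (q_2, a, CCCCCCZ) ⊢ (q_0, ε, ACCCCCCZ) ⊢ (q_3, ε, CCCCCCCCZ)
All input consumed in state q_3 with stack CCCCCCCCZ.

CCCCCCCCZ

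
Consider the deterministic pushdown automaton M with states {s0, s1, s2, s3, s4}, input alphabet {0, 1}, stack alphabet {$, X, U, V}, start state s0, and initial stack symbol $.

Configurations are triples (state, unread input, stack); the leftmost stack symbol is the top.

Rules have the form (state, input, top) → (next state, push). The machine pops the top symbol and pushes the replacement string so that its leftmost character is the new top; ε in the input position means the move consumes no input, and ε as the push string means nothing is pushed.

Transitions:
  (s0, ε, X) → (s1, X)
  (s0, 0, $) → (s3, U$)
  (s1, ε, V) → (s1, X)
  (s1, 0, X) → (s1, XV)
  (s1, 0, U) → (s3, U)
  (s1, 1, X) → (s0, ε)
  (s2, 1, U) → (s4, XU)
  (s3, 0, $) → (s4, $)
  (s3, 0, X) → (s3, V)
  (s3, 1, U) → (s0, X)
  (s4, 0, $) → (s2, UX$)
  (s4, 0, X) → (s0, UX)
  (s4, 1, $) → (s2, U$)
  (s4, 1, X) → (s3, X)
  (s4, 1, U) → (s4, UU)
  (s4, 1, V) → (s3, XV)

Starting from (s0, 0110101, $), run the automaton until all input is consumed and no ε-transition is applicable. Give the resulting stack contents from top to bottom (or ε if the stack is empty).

V$

(s0, 0110101, $)
  read 0, top $: go to s3, push U$ → (s3, 110101, U$)
  read 1, top U: go to s0, push X → (s0, 10101, X$)
  ε-move, top X: go to s1, push X → (s1, 10101, X$)
  read 1, top X: go to s0, push ε → (s0, 0101, $)
  read 0, top $: go to s3, push U$ → (s3, 101, U$)
  read 1, top U: go to s0, push X → (s0, 01, X$)
  ε-move, top X: go to s1, push X → (s1, 01, X$)
  read 0, top X: go to s1, push XV → (s1, 1, XV$)
  read 1, top X: go to s0, push ε → (s0, ε, V$)
All input consumed in state s0 with stack V$.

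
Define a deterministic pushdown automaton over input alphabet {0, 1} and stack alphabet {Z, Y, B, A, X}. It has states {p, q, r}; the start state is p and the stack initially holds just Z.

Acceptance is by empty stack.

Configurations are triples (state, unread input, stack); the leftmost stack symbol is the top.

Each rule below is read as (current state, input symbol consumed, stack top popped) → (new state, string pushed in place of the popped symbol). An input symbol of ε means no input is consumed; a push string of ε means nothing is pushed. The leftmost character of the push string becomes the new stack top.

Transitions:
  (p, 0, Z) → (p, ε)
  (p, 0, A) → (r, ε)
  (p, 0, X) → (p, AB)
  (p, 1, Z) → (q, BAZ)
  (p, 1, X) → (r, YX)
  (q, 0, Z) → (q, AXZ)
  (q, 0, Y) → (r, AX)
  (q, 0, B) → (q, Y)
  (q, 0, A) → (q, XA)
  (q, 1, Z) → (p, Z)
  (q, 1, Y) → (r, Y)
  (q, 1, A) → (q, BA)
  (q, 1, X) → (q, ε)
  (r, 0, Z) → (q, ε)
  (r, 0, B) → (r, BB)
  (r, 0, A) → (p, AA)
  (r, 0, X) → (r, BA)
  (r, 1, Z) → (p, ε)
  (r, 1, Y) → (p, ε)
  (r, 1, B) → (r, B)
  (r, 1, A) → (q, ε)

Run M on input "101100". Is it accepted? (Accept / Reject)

Accept

(p, 101100, Z) ⊢ (q, 01100, BAZ) ⊢ (q, 1100, YAZ) ⊢ (r, 100, YAZ) ⊢ (p, 00, AZ) ⊢ (r, 0, Z) ⊢ (q, ε, ε)
All input consumed and the stack is empty.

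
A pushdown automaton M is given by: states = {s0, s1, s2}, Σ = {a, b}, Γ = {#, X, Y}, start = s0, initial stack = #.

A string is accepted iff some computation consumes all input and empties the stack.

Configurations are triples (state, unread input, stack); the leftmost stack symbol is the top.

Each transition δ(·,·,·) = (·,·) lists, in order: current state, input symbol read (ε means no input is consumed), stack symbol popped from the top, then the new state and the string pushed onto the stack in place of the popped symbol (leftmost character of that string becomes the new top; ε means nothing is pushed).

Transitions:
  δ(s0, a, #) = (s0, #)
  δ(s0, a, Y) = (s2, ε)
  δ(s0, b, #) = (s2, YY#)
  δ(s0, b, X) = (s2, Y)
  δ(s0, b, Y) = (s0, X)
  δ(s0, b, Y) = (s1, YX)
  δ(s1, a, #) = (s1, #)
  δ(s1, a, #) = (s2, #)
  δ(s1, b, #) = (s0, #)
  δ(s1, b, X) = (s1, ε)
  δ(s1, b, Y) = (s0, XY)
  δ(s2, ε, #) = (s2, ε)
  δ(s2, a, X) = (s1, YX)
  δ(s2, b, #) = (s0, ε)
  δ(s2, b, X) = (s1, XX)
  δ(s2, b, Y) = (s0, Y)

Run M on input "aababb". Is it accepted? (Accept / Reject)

No computation consumes all input and empties the stack.

Reject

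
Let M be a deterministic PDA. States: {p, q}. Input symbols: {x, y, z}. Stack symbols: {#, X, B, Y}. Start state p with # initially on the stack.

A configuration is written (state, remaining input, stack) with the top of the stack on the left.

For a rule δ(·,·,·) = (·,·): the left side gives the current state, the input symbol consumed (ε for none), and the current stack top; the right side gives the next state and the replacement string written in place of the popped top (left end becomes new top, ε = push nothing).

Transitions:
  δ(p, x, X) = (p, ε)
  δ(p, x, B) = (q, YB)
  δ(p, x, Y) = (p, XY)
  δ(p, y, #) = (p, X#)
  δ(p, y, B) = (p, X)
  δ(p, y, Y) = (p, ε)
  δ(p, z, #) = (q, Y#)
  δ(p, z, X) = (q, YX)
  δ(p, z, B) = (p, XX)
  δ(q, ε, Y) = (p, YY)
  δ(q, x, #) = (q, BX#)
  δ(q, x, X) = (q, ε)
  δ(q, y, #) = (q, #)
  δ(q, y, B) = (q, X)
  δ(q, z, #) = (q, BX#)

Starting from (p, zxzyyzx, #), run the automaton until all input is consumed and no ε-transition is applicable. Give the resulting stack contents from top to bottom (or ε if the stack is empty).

(p, zxzyyzx, #)
  read z, top #: go to q, push Y# → (q, xzyyzx, Y#)
  ε-move, top Y: go to p, push YY → (p, xzyyzx, YY#)
  read x, top Y: go to p, push XY → (p, zyyzx, XYY#)
  read z, top X: go to q, push YX → (q, yyzx, YXYY#)
  ε-move, top Y: go to p, push YY → (p, yyzx, YYXYY#)
  read y, top Y: go to p, push ε → (p, yzx, YXYY#)
  read y, top Y: go to p, push ε → (p, zx, XYY#)
  read z, top X: go to q, push YX → (q, x, YXYY#)
  ε-move, top Y: go to p, push YY → (p, x, YYXYY#)
  read x, top Y: go to p, push XY → (p, ε, XYYXYY#)
All input consumed in state p with stack XYYXYY#.

XYYXYY#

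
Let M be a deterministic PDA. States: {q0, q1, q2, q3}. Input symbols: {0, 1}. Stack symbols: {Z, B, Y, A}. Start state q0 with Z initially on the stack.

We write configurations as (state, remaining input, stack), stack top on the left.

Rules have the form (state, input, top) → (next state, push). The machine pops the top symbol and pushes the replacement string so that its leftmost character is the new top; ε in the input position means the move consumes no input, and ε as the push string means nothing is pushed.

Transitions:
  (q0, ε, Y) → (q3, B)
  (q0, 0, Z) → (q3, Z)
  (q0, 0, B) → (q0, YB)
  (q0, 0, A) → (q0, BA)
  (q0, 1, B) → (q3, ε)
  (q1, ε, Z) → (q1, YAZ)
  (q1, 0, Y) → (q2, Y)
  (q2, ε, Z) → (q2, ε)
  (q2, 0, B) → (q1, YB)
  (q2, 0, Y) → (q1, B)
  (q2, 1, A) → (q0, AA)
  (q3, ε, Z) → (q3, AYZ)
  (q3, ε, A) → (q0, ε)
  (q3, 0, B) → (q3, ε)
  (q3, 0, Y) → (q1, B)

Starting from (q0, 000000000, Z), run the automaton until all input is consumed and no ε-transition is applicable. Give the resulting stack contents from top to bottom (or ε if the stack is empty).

(q0, 000000000, Z) ⊢ (q3, 00000000, Z) ⊢ (q3, 00000000, AYZ) ⊢ (q0, 00000000, YZ) ⊢ (q3, 00000000, BZ) ⊢ (q3, 0000000, Z) ⊢ (q3, 0000000, AYZ) ⊢ (q0, 0000000, YZ) ⊢ (q3, 0000000, BZ) ⊢ (q3, 000000, Z) ⊢ (q3, 000000, AYZ) ⊢ (q0, 000000, YZ) ⊢ (q3, 000000, BZ) ⊢ (q3, 00000, Z) ⊢ (q3, 00000, AYZ) ⊢ (q0, 00000, YZ) ⊢ (q3, 00000, BZ) ⊢ (q3, 0000, Z) ⊢ (q3, 0000, AYZ) ⊢ (q0, 0000, YZ) ⊢ (q3, 0000, BZ) ⊢ (q3, 000, Z) ⊢ (q3, 000, AYZ) ⊢ (q0, 000, YZ) ⊢ (q3, 000, BZ) ⊢ (q3, 00, Z) ⊢ (q3, 00, AYZ) ⊢ (q0, 00, YZ) ⊢ (q3, 00, BZ) ⊢ (q3, 0, Z) ⊢ (q3, 0, AYZ) ⊢ (q0, 0, YZ) ⊢ (q3, 0, BZ) ⊢ (q3, ε, Z) ⊢ (q3, ε, AYZ) ⊢ (q0, ε, YZ) ⊢ (q3, ε, BZ)
All input consumed in state q3 with stack BZ.

BZ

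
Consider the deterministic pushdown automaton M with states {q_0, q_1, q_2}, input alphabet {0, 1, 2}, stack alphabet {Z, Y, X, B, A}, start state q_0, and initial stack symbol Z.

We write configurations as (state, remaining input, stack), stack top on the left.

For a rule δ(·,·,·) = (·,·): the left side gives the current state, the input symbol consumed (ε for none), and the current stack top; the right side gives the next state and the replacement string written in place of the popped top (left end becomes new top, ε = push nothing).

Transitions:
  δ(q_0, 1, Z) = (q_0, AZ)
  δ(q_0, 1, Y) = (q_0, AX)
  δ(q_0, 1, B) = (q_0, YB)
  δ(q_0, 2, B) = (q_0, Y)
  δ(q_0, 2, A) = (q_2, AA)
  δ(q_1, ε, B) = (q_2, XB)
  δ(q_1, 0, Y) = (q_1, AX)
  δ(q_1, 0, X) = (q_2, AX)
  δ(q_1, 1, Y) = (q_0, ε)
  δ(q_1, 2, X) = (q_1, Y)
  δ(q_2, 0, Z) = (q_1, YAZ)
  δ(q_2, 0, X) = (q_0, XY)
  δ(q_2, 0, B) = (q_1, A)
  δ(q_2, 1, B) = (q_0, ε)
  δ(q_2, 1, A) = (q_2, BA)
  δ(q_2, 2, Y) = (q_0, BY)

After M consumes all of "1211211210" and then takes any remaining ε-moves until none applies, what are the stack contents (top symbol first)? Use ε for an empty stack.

(q_0, 1211211210, Z)
  read 1, top Z: go to q_0, push AZ → (q_0, 211211210, AZ)
  read 2, top A: go to q_2, push AA → (q_2, 11211210, AAZ)
  read 1, top A: go to q_2, push BA → (q_2, 1211210, BAAZ)
  read 1, top B: go to q_0, push ε → (q_0, 211210, AAZ)
  read 2, top A: go to q_2, push AA → (q_2, 11210, AAAZ)
  read 1, top A: go to q_2, push BA → (q_2, 1210, BAAAZ)
  read 1, top B: go to q_0, push ε → (q_0, 210, AAAZ)
  read 2, top A: go to q_2, push AA → (q_2, 10, AAAAZ)
  read 1, top A: go to q_2, push BA → (q_2, 0, BAAAAZ)
  read 0, top B: go to q_1, push A → (q_1, ε, AAAAAZ)
All input consumed in state q_1 with stack AAAAAZ.

AAAAAZ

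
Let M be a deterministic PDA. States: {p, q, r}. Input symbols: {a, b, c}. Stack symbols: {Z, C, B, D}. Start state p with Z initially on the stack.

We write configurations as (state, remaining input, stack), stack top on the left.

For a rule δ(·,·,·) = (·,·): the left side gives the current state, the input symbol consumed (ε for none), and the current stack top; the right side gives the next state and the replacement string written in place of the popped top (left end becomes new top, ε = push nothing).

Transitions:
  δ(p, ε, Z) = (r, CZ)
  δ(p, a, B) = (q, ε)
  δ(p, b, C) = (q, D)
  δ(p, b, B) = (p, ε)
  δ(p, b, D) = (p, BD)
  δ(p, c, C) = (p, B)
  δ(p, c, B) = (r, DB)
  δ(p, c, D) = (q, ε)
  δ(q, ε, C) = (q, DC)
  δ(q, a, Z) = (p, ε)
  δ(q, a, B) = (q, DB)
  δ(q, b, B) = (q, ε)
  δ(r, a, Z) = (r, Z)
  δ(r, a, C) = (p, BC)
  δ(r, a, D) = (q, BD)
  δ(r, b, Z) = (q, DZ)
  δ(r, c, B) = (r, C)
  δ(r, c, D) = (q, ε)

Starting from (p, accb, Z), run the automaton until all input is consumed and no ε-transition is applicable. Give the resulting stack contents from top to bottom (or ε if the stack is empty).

DCZ

(p, accb, Z) ⊢ (r, accb, CZ) ⊢ (p, ccb, BCZ) ⊢ (r, cb, DBCZ) ⊢ (q, b, BCZ) ⊢ (q, ε, CZ) ⊢ (q, ε, DCZ)
All input consumed in state q with stack DCZ.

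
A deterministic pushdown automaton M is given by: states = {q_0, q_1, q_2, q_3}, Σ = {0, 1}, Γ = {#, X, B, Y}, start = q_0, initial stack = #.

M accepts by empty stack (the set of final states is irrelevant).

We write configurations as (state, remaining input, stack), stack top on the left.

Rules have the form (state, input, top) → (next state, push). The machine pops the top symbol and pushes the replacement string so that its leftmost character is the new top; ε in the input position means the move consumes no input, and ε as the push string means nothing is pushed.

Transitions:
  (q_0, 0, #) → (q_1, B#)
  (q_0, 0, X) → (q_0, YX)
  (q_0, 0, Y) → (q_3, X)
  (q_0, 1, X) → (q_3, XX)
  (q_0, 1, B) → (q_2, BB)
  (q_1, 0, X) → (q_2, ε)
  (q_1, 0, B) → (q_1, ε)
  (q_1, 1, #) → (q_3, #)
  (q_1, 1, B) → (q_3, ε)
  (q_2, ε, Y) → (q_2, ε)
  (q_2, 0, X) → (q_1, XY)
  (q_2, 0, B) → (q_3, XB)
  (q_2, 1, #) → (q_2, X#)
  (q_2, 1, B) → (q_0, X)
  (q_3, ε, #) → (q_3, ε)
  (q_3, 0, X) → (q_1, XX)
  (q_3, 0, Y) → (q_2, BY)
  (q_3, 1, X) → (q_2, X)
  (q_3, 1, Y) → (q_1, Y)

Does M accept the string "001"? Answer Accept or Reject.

Accept

(q_0, 001, #)
  read 0, top #: go to q_1, push B# → (q_1, 01, B#)
  read 0, top B: go to q_1, push ε → (q_1, 1, #)
  read 1, top #: go to q_3, push # → (q_3, ε, #)
  ε-move, top #: go to q_3, push ε → (q_3, ε, ε)
All input consumed and the stack is empty.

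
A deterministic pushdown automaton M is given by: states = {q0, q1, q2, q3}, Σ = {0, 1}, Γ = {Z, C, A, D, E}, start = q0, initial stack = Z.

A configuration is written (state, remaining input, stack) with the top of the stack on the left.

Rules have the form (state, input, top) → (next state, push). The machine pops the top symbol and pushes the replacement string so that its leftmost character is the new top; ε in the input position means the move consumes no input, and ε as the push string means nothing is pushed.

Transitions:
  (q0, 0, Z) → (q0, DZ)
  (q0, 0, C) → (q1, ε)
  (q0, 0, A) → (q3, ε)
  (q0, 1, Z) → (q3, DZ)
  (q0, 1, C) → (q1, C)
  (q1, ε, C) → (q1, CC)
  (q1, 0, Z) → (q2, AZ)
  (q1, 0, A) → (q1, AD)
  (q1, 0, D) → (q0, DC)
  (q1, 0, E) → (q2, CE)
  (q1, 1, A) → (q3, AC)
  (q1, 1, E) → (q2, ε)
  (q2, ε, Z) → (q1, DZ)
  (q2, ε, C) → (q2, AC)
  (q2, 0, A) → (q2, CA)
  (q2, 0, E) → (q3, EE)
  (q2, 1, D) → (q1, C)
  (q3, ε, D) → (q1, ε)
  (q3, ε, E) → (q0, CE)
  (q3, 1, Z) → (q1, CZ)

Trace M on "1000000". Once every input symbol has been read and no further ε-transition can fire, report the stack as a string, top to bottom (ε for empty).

ACACACACACAZ

(q0, 1000000, Z) ⊢ (q3, 000000, DZ) ⊢ (q1, 000000, Z) ⊢ (q2, 00000, AZ) ⊢ (q2, 0000, CAZ) ⊢ (q2, 0000, ACAZ) ⊢ (q2, 000, CACAZ) ⊢ (q2, 000, ACACAZ) ⊢ (q2, 00, CACACAZ) ⊢ (q2, 00, ACACACAZ) ⊢ (q2, 0, CACACACAZ) ⊢ (q2, 0, ACACACACAZ) ⊢ (q2, ε, CACACACACAZ) ⊢ (q2, ε, ACACACACACAZ)
All input consumed in state q2 with stack ACACACACACAZ.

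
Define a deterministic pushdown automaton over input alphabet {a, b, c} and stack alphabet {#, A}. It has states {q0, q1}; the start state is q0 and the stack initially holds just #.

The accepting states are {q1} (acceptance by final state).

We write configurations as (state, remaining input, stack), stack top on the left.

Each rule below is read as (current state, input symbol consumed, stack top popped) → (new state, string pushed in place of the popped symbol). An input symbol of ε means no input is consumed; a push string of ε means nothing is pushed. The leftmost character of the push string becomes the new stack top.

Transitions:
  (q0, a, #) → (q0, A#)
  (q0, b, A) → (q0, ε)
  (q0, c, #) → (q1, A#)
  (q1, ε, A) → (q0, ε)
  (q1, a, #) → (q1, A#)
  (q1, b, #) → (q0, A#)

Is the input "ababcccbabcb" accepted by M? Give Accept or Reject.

Reject

(q0, ababcccbabcb, #)
  read a, top #: go to q0, push A# → (q0, babcccbabcb, A#)
  read b, top A: go to q0, push ε → (q0, abcccbabcb, #)
  read a, top #: go to q0, push A# → (q0, bcccbabcb, A#)
  read b, top A: go to q0, push ε → (q0, cccbabcb, #)
  read c, top #: go to q1, push A# → (q1, ccbabcb, A#)
  ε-move, top A: go to q0, push ε → (q0, ccbabcb, #)
  read c, top #: go to q1, push A# → (q1, cbabcb, A#)
  ε-move, top A: go to q0, push ε → (q0, cbabcb, #)
  read c, top #: go to q1, push A# → (q1, babcb, A#)
  ε-move, top A: go to q0, push ε → (q0, babcb, #)
No transition applies at (q0, babcb, #); input not fully consumed.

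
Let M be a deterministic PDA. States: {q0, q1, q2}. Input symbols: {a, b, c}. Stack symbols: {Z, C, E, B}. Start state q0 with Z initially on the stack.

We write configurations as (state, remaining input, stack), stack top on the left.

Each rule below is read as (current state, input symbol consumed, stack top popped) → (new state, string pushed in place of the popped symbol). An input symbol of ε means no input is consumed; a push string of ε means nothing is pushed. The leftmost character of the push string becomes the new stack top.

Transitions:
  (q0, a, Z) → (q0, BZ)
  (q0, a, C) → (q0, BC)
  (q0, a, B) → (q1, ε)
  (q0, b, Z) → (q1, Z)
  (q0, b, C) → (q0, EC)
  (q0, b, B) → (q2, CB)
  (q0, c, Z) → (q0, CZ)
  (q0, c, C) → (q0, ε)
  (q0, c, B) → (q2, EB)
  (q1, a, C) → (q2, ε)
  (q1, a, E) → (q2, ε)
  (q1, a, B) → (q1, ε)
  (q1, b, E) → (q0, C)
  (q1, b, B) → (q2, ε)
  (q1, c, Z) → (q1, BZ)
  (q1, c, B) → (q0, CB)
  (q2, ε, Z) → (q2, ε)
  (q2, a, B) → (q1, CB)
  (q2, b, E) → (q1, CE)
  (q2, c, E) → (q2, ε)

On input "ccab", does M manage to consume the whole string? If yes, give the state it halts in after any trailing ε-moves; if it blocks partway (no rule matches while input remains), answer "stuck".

(q0, ccab, Z) ⊢ (q0, cab, CZ) ⊢ (q0, ab, Z) ⊢ (q0, b, BZ) ⊢ (q2, ε, CBZ)
All input consumed; M is in state q2.

q2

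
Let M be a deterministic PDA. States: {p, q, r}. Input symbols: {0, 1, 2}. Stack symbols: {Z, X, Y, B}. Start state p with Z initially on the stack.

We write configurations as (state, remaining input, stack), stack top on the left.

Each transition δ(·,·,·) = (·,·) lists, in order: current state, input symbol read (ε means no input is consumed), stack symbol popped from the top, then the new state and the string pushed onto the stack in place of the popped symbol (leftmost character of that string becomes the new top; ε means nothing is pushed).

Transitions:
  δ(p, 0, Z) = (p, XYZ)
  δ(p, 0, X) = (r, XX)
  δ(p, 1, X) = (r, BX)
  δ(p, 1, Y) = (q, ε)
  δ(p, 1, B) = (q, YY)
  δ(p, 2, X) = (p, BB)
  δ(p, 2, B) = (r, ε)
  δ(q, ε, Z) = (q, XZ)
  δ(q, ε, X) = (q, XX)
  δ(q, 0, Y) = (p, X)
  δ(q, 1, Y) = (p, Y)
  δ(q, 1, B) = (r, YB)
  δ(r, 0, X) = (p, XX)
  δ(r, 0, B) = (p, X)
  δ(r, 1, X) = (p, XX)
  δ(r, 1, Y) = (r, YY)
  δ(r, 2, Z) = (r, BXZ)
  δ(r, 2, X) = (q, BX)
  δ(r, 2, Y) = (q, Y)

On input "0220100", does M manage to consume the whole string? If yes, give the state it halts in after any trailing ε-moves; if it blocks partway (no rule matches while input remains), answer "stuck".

(p, 0220100, Z)
  read 0, top Z: go to p, push XYZ → (p, 220100, XYZ)
  read 2, top X: go to p, push BB → (p, 20100, BBYZ)
  read 2, top B: go to r, push ε → (r, 0100, BYZ)
  read 0, top B: go to p, push X → (p, 100, XYZ)
  read 1, top X: go to r, push BX → (r, 00, BXYZ)
  read 0, top B: go to p, push X → (p, 0, XXYZ)
  read 0, top X: go to r, push XX → (r, ε, XXXYZ)
All input consumed; M is in state r.

r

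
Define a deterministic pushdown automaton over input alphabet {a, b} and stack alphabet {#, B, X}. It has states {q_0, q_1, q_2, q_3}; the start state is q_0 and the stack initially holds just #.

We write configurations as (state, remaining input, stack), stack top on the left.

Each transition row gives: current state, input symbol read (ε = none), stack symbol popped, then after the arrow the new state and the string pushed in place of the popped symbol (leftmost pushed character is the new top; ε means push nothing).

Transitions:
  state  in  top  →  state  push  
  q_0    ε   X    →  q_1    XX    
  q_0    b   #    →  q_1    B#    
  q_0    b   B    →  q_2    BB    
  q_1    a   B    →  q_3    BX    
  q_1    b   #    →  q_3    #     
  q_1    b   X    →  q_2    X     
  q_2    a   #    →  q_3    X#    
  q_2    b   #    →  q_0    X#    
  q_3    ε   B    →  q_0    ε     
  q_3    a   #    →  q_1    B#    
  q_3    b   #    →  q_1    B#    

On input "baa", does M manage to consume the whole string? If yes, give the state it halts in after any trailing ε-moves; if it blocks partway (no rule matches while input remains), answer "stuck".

(q_0, baa, #)
  read b, top #: go to q_1, push B# → (q_1, aa, B#)
  read a, top B: go to q_3, push BX → (q_3, a, BX#)
  ε-move, top B: go to q_0, push ε → (q_0, a, X#)
  ε-move, top X: go to q_1, push XX → (q_1, a, XX#)
No transition for (q_1, a, top X); M blocks with input a remaining.

stuck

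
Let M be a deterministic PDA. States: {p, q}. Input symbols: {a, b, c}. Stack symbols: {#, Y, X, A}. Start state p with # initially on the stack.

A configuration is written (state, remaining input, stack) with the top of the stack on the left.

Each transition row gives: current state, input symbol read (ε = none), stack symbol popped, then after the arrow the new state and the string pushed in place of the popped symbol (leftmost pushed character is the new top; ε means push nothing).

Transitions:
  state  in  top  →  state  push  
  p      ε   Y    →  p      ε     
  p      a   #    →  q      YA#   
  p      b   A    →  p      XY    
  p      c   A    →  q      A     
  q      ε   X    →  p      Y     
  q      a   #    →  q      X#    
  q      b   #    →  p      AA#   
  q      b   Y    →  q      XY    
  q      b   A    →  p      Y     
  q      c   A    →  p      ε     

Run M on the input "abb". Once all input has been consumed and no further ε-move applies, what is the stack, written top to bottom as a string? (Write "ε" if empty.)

XY#

(p, abb, #) ⊢ (q, bb, YA#) ⊢ (q, b, XYA#) ⊢ (p, b, YYA#) ⊢ (p, b, YA#) ⊢ (p, b, A#) ⊢ (p, ε, XY#)
All input consumed in state p with stack XY#.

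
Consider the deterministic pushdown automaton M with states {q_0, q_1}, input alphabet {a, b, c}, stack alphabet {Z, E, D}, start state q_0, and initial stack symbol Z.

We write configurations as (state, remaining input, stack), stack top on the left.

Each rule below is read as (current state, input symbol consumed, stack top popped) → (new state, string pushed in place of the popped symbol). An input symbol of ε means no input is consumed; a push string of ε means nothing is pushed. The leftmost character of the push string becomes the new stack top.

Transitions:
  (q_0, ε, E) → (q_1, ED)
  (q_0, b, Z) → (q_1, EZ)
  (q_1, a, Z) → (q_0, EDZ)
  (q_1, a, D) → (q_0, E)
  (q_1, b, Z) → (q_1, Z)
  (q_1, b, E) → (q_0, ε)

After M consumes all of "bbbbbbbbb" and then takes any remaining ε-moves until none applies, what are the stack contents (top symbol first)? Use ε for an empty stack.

EZ

(q_0, bbbbbbbbb, Z)
  read b, top Z: go to q_1, push EZ → (q_1, bbbbbbbb, EZ)
  read b, top E: go to q_0, push ε → (q_0, bbbbbbb, Z)
  read b, top Z: go to q_1, push EZ → (q_1, bbbbbb, EZ)
  read b, top E: go to q_0, push ε → (q_0, bbbbb, Z)
  read b, top Z: go to q_1, push EZ → (q_1, bbbb, EZ)
  read b, top E: go to q_0, push ε → (q_0, bbb, Z)
  read b, top Z: go to q_1, push EZ → (q_1, bb, EZ)
  read b, top E: go to q_0, push ε → (q_0, b, Z)
  read b, top Z: go to q_1, push EZ → (q_1, ε, EZ)
All input consumed in state q_1 with stack EZ.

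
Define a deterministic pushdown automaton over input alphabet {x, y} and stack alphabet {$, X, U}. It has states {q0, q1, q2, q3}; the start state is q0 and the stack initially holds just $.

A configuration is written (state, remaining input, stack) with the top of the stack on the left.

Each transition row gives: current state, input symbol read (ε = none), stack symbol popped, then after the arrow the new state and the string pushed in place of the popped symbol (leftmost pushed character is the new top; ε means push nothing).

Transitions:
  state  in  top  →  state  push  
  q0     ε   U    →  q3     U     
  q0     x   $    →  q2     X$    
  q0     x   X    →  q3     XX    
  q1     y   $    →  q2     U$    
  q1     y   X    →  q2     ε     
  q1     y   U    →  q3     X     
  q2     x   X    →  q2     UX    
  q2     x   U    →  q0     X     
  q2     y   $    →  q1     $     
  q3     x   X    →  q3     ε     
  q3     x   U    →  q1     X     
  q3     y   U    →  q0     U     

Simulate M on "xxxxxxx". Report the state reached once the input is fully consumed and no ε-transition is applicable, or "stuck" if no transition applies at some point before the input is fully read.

q3

(q0, xxxxxxx, $) ⊢ (q2, xxxxxx, X$) ⊢ (q2, xxxxx, UX$) ⊢ (q0, xxxx, XX$) ⊢ (q3, xxx, XXX$) ⊢ (q3, xx, XX$) ⊢ (q3, x, X$) ⊢ (q3, ε, $)
All input consumed; M is in state q3.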